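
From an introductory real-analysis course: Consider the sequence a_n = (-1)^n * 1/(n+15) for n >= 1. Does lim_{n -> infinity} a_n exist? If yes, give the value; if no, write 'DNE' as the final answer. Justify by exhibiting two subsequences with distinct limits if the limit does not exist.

Examine the behaviour of a_n along subsequences.
Even-n subsequence a_{2k} = 1/(2k+15) -> 0. Odd-n subsequence a_{2k+1} = -1/(2k+16) -> 0. Both tend to 0, which suggests the limit is 0; verify directly.
|a_n - 0| = 1/(n+15) < 1/n for every n >= 1.
Given epsilon > 0, choose a positive integer N > 1/epsilon. Then for all n >= N, |a_n| < 1/n <= 1/N < epsilon.
So by the definition of the limit, lim a_n exists and equals 0.

0


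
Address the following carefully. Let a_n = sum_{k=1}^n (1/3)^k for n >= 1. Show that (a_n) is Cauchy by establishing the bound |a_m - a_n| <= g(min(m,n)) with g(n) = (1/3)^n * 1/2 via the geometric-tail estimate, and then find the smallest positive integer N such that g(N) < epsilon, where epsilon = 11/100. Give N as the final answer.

For m > n >= 1: |a_m - a_n| = sum_{k=n+1}^m (1/3)^k < sum_{k=n+1}^infinity (1/3)^k = (1/3)^(n+1) / (1 - 1/3) = (1/3)^n * (1/3) * (3/2) = (1/3)^n * 1/2.
So g(n) = (1/3)^n / 2. Since g(n) -> 0, (a_n) is Cauchy.
Now solve g(N) < 11/100: (1/3)^N / 2 < 11/100 <=> 3^N > 1 / (2 * 11/100) = 50/11.
Check powers of 3: 3^1 = 3 <= 50/11, 3^2 = 9 > 50/11.
So the smallest such N is 2. Check: g(2) = 1/(2 * 9) = 1/18 < 11/100.

2


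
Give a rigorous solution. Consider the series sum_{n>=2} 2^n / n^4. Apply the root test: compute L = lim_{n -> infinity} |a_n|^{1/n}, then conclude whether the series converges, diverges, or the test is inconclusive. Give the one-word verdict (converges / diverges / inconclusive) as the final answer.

Let a_n denote the general term. Form |a_n|^(1/n) and simplify:
|a_n|^(1/n) = 2/n^(4/n)
Take the limit as n -> infinity: L = 2.
Since L = 2 > 1, the root test implies divergence.

diverges


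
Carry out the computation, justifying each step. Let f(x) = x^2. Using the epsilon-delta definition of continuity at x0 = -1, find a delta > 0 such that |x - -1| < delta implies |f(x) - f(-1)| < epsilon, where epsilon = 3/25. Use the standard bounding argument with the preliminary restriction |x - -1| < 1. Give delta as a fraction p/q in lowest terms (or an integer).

Factor: |x^2 - (-1)^2| = |x - -1| * |x + -1|.
Impose |x - -1| < 1 first. Then |x + -1| = |(x - -1) + 2*(-1)| <= |x - -1| + 2*|-1| < 1 + 2 = 3.
So |x^2 - (-1)^2| < delta * 3.
We need delta * 3 <= 3/25, i.e. delta <= 3/25/3 = 1/25.
Since 1/25 < 1, this is tighter than 1; take delta = 1/25.
So delta = 1/25 works.

1/25


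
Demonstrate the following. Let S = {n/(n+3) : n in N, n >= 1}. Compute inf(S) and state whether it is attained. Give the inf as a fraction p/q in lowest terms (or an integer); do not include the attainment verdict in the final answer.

Analysis:
- Values: 1/4, 2/5, 1/2, 4/7, ... strictly increasing.
- Minimum is 1/4 (n=1); inf = 1/4 (attained).
- n/(n+3) = 1 - 3/(n+3) -> 1 from below as n -> infinity, and never equals 1.
- So sup = 1 (not attained).
Conclusion: inf(S) = 1/4, attained in S.

1/4


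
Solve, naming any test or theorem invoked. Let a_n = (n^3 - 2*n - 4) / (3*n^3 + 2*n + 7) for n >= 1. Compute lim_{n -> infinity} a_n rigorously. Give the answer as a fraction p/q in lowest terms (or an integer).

Divide numerator and denominator by n^3, the highest power:
numerator / n^3 = 1 - 2/n^2 - 4/n^3
denominator / n^3 = 3 + 2/n^2 + 7/n^3
As n -> infinity, all terms of the form c/n^k (k >= 1) tend to 0.
So numerator / n^3 -> 1 and denominator / n^3 -> 3.
Therefore lim a_n = 1/3.

1/3


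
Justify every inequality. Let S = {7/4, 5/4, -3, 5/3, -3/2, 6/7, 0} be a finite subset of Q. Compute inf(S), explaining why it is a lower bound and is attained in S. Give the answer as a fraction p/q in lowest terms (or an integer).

S is finite, so inf(S) = min(S).
Sorted increasing:
-3, -3/2, 0, 6/7, 5/4, 5/3, 7/4
The extremum is -3.
For every x in S, x >= -3. And -3 is in S, so it is attained.
Therefore inf(S) = -3.

-3


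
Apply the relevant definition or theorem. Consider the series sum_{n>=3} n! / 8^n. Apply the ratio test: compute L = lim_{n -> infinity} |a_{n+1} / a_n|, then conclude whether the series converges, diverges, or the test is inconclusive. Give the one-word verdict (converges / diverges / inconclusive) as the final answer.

Let a_n denote the general term. Form the ratio a_{n+1}/a_n and simplify:
a_{n+1}/a_n = n/8 + 1/8
Take the limit as n -> infinity: L = infinity.
Since L = infinity > 1 (or L = infinity), the ratio test implies the series diverges.

diverges


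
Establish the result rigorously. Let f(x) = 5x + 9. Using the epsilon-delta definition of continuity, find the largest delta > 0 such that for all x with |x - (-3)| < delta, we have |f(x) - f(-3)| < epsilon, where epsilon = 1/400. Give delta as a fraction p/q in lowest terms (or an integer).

We compute f(-3) = 5*(-3) + 9 = -6.
|f(x) - f(-3)| = |5x + 9 - (-6)| = |5(x - (-3))| = 5|x - (-3)|.
We need 5|x - (-3)| < 1/400, i.e. |x - (-3)| < 1/400 / 5 = 1/2000.
So any delta <= 1/2000 works. Conversely, if delta > 1/2000, then x = -3 + 1/2000 satisfies |x - (-3)| = 1/2000 < delta but |f(x) - f(-3)| = 5 * 1/2000 = 1/400, which is not < 1/400; so no larger delta works.
Hence the largest such delta is 1/2000.

1/2000


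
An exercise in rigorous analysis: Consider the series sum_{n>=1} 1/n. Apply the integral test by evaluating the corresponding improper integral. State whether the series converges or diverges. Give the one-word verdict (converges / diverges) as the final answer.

Let f(x) = 1/x. Then f is positive, continuous, and decreasing on [1, infinity), so the integral test applies.
Compute the improper integral int_{1}^infinity f(x) dx:
  antiderivative F(x) = log(x).
  As x -> infinity, log(x) -> infinity.
  So int = infinity - log(1) = infinity. By the integral test, the series diverges.

diverges


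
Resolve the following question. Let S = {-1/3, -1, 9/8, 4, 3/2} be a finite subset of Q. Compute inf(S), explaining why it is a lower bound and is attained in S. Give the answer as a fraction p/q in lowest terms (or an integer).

S is finite, so inf(S) = min(S).
Sorted increasing:
-1, -1/3, 9/8, 3/2, 4
The extremum is -1.
For every x in S, x >= -1. And -1 is in S, so it is attained.
Therefore inf(S) = -1.

-1


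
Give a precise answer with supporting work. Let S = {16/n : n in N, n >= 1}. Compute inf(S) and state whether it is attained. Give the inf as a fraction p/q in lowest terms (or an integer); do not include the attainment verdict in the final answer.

Analysis:
- Values: 16, 8, 16/3, 4, ... strictly decreasing.
- The maximum is 16 (n=1); sup = 16 (attained).
- The set is bounded below by 0; 16/n -> 0 so 0 is the greatest lower bound.
- 0 is not in the set, so inf = 0 is not attained.
Conclusion: inf(S) = 0, not attained in S.

0


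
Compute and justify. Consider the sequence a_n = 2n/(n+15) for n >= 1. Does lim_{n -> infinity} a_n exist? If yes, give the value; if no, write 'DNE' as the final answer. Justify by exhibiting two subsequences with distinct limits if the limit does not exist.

Examine the behaviour of a_n along subsequences.
Even-n subsequence a_{2k} = 2(2k)/(2k+15) -> 2. Odd-n subsequence a_{2k+1} = 2(2k+1)/(2k+16) -> 2. Both tend to 2, which suggests the limit is 2; verify directly.
|a_n - 2| = |2n - 2(n+15)| / (n+15) = 30/(n+15) < 30/n for every n >= 1.
Given epsilon > 0, choose a positive integer N > 30/epsilon. Then for all n >= N, |a_n - 2| < 30/n <= 30/N < epsilon.
So by the definition of the limit, lim a_n exists and equals 2.

2


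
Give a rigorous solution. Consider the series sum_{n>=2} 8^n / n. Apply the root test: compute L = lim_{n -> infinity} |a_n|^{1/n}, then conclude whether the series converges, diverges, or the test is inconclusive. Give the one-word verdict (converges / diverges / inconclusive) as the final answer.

Let a_n denote the general term. Form |a_n|^(1/n) and simplify:
|a_n|^(1/n) = 8/n^(1/n)
Take the limit as n -> infinity: L = 8.
Since L = 8 > 1, the root test implies divergence.

diverges


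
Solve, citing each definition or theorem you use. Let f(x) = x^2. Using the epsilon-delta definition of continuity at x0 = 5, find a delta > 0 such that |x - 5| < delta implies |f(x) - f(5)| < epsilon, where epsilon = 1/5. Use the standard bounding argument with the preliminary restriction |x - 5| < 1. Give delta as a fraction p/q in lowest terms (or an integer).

Factor: |x^2 - (5)^2| = |x - 5| * |x + 5|.
Impose |x - 5| < 1 first. Then |x + 5| = |(x - 5) + 2*(5)| <= |x - 5| + 2*|5| < 1 + 10 = 11.
So |x^2 - (5)^2| < delta * 11.
We need delta * 11 <= 1/5, i.e. delta <= 1/5/11 = 1/55.
Since 1/55 < 1, this is tighter than 1; take delta = 1/55.
So delta = 1/55 works.

1/55


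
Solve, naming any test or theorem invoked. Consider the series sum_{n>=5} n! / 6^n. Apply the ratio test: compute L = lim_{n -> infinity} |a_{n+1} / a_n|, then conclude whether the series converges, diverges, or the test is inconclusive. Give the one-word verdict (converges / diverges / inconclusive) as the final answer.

Let a_n denote the general term. Form the ratio a_{n+1}/a_n and simplify:
a_{n+1}/a_n = n/6 + 1/6
Take the limit as n -> infinity: L = infinity.
Since L = infinity > 1 (or L = infinity), the ratio test implies the series diverges.

diverges


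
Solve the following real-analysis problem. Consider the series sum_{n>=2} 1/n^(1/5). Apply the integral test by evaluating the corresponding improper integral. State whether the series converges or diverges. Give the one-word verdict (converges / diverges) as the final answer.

Let f(x) = x^(-1/5). Then f is positive, continuous, and decreasing on [2, infinity), so the integral test applies.
Compute the improper integral int_{2}^infinity f(x) dx:
  antiderivative F(x) = 5*x^(4/5)/4.
  As x -> infinity, F(x) -> infinity (since p = 1/5 < 1).
  So the integral diverges. By the integral test, the series diverges.

diverges


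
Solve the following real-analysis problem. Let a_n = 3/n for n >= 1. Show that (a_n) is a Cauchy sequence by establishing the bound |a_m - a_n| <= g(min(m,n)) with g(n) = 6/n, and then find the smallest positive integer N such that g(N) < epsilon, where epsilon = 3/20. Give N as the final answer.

For any m, n >= 1, by the triangle inequality:
|a_m - a_n| = |3/m - 3/n| <= 3*1/m + 3*1/n <= 6/min(m,n).
So g(n) = 6/n bounds the Cauchy difference. Since g(n) -> 0, (a_n) is Cauchy.
Now solve g(N) < 3/20: 6/N < 3/20 <=> N > 6 / (3/20) = 40.
The smallest integer strictly greater than 40 is N = 41.
Check: g(41) = 6/41 = 6/41 < 3/20; g(40) = 3/20 >= 3/20. So N = 41.

41


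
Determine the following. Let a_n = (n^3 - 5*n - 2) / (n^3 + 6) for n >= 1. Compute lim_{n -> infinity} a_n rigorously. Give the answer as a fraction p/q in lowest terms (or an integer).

Divide numerator and denominator by n^3, the highest power:
numerator / n^3 = 1 - 5/n^2 - 2/n^3
denominator / n^3 = 1 + 6/n^3
As n -> infinity, all terms of the form c/n^k (k >= 1) tend to 0.
So numerator / n^3 -> 1 and denominator / n^3 -> 1.
Therefore lim a_n = 1.

1


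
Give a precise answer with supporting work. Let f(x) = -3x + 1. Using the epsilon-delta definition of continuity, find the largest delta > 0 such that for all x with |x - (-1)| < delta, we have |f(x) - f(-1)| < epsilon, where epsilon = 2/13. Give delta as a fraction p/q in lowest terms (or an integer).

We compute f(-1) = -3*(-1) + 1 = 4.
|f(x) - f(-1)| = |-3x + 1 - (4)| = |-3(x - (-1))| = 3|x - (-1)|.
We need 3|x - (-1)| < 2/13, i.e. |x - (-1)| < 2/13 / 3 = 2/39.
So any delta <= 2/39 works. Conversely, if delta > 2/39, then x = -1 + 2/39 satisfies |x - (-1)| = 2/39 < delta but |f(x) - f(-1)| = 3 * 2/39 = 2/13, which is not < 2/13; so no larger delta works.
Hence the largest such delta is 2/39.

2/39


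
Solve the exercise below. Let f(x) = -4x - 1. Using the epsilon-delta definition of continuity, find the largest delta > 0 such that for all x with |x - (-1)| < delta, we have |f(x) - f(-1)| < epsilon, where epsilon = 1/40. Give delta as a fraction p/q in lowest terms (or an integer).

We compute f(-1) = -4*(-1) - 1 = 3.
|f(x) - f(-1)| = |-4x - 1 - (3)| = |-4(x - (-1))| = 4|x - (-1)|.
We need 4|x - (-1)| < 1/40, i.e. |x - (-1)| < 1/40 / 4 = 1/160.
So any delta <= 1/160 works. Conversely, if delta > 1/160, then x = -1 + 1/160 satisfies |x - (-1)| = 1/160 < delta but |f(x) - f(-1)| = 4 * 1/160 = 1/40, which is not < 1/40; so no larger delta works.
Hence the largest such delta is 1/160.

1/160


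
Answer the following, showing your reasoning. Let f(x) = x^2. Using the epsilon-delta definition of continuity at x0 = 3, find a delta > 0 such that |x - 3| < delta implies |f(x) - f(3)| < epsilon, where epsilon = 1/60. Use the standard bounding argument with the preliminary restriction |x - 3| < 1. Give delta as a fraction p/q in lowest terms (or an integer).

Factor: |x^2 - (3)^2| = |x - 3| * |x + 3|.
Impose |x - 3| < 1 first. Then |x + 3| = |(x - 3) + 2*(3)| <= |x - 3| + 2*|3| < 1 + 6 = 7.
So |x^2 - (3)^2| < delta * 7.
We need delta * 7 <= 1/60, i.e. delta <= 1/60/7 = 1/420.
Since 1/420 < 1, this is tighter than 1; take delta = 1/420.
So delta = 1/420 works.

1/420


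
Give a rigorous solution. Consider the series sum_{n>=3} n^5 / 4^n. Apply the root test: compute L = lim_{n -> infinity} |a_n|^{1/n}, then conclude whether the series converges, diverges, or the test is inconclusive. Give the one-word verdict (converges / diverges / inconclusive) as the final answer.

Let a_n denote the general term. Form |a_n|^(1/n) and simplify:
|a_n|^(1/n) = n^(5/n)/4
Take the limit as n -> infinity: L = 1/4.
Since L = 1/4 < 1, the root test implies convergence.

converges


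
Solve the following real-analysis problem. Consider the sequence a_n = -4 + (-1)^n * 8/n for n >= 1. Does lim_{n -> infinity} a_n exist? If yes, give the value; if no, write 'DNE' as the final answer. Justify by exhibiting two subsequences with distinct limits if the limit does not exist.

Examine the behaviour of a_n along subsequences.
Even-n subsequence a_{2k} = -4 + 8/(2k) -> -4. Odd-n subsequence a_{2k+1} = -4 - 8/(2k+1) -> -4. Both tend to -4, which suggests the limit is -4; verify directly.
|a_n - (-4)| = |(-1)^n * 8/n| = 8/n for every n >= 1.
Given epsilon > 0, choose a positive integer N > 8/epsilon. Then for all n >= N, |a_n - (-4)| = 8/n <= 8/N < epsilon.
So by the definition of the limit, lim a_n exists and equals -4.

-4


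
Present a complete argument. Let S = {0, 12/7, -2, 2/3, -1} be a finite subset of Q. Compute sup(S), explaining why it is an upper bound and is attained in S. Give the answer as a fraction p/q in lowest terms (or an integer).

S is finite, so sup(S) = max(S).
Sorted decreasing:
12/7, 2/3, 0, -1, -2
The extremum is 12/7.
For every x in S, x <= 12/7. And 12/7 is in S, so it is attained.
Therefore sup(S) = 12/7.

12/7


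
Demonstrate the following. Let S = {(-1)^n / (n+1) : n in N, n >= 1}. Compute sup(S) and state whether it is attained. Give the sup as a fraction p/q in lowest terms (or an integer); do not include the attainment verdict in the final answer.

Analysis:
- Values: -1/2, 1/3, -1/4, 1/5, -1/6, ...
- Positive terms (even n): 1/(2+1), 1/(4+1), ... decreasing -> max = 1/3 (n=2).
- Negative terms (odd n): -1/(1+1), -1/(3+1), ... increasing -> min = -1/2 (n=1).
- So sup = 1/3 (attained at n=2); inf = -1/2 (attained at n=1).
Conclusion: sup(S) = 1/3, attained in S.

1/3


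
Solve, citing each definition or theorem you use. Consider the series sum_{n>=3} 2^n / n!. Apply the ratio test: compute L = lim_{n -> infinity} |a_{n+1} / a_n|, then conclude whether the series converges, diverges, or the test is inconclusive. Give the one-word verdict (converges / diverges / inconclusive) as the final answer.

Let a_n denote the general term. Form the ratio a_{n+1}/a_n and simplify:
a_{n+1}/a_n = 2/(n + 1)
Take the limit as n -> infinity: L = 0.
Since L = 0 < 1, the ratio test implies the series converges.

converges


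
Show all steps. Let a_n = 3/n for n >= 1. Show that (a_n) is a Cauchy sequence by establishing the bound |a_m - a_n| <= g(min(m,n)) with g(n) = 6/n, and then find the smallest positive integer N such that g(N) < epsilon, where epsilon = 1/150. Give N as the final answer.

For any m, n >= 1, by the triangle inequality:
|a_m - a_n| = |3/m - 3/n| <= 3*1/m + 3*1/n <= 6/min(m,n).
So g(n) = 6/n bounds the Cauchy difference. Since g(n) -> 0, (a_n) is Cauchy.
Now solve g(N) < 1/150: 6/N < 1/150 <=> N > 6 / (1/150) = 900.
The smallest integer strictly greater than 900 is N = 901.
Check: g(901) = 6/901 = 6/901 < 1/150; g(900) = 1/150 >= 1/150. So N = 901.

901


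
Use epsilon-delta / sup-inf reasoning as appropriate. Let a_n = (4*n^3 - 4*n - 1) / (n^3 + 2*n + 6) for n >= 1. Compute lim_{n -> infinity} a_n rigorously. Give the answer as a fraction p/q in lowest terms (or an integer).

Divide numerator and denominator by n^3, the highest power:
numerator / n^3 = 4 - 4/n^2 - 1/n^3
denominator / n^3 = 1 + 2/n^2 + 6/n^3
As n -> infinity, all terms of the form c/n^k (k >= 1) tend to 0.
So numerator / n^3 -> 4 and denominator / n^3 -> 1.
Therefore lim a_n = 4.

4


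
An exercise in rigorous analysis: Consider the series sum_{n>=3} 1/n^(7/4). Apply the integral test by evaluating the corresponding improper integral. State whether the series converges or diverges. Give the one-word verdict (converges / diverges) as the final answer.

Let f(x) = x^(-7/4). Then f is positive, continuous, and decreasing on [3, infinity), so the integral test applies.
Compute the improper integral int_{3}^infinity f(x) dx:
  antiderivative F(x) = -4/(3*x^(3/4)).
  As x -> infinity, F(x) -> 0 (since p = 7/4 > 1).
  So int = F(infinity) - F(3) = 0 - (-4*3^(1/4)/9) = 4*3^(1/4)/9.
  Finite, so by the integral test, the series converges.

converges


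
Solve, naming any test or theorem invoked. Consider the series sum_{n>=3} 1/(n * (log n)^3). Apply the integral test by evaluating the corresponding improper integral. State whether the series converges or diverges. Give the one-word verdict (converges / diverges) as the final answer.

Let f(x) = 1/(x*log(x)^3). Then f is positive, continuous, and decreasing on [3, infinity), so the integral test applies.
Compute the improper integral int_{3}^infinity f(x) dx:
  antiderivative F(x) = -1/(2*log(x)^2).
  F(x) -> 0 as x -> infinity.  int = 0 - F(3) = 1/(2*log(3)^2) < infinity. By the integral test, the series converges.

converges


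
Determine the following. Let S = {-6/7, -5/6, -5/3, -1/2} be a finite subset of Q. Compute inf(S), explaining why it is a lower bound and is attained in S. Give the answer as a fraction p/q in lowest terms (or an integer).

S is finite, so inf(S) = min(S).
Sorted increasing:
-5/3, -6/7, -5/6, -1/2
The extremum is -5/3.
For every x in S, x >= -5/3. And -5/3 is in S, so it is attained.
Therefore inf(S) = -5/3.

-5/3


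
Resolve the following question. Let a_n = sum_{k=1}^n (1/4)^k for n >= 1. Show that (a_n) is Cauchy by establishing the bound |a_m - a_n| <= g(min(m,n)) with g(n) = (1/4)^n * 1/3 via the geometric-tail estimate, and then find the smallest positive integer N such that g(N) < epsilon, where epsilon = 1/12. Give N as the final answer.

For m > n >= 1: |a_m - a_n| = sum_{k=n+1}^m (1/4)^k < sum_{k=n+1}^infinity (1/4)^k = (1/4)^(n+1) / (1 - 1/4) = (1/4)^n * (1/4) * (4/3) = (1/4)^n * 1/3.
So g(n) = (1/4)^n / 3. Since g(n) -> 0, (a_n) is Cauchy.
Now solve g(N) < 1/12: (1/4)^N / 3 < 1/12 <=> 4^N > 1 / (3 * 1/12) = 4.
Check powers of 4: 4^1 = 4 <= 4, 4^2 = 16 > 4.
So the smallest such N is 2. Check: g(2) = 1/(3 * 16) = 1/48 < 1/12.

2


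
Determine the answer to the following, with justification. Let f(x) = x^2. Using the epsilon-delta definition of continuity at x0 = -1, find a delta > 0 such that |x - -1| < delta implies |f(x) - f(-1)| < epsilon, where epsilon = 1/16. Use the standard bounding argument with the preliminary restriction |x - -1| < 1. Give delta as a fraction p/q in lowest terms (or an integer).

Factor: |x^2 - (-1)^2| = |x - -1| * |x + -1|.
Impose |x - -1| < 1 first. Then |x + -1| = |(x - -1) + 2*(-1)| <= |x - -1| + 2*|-1| < 1 + 2 = 3.
So |x^2 - (-1)^2| < delta * 3.
We need delta * 3 <= 1/16, i.e. delta <= 1/16/3 = 1/48.
Since 1/48 < 1, this is tighter than 1; take delta = 1/48.
So delta = 1/48 works.

1/48


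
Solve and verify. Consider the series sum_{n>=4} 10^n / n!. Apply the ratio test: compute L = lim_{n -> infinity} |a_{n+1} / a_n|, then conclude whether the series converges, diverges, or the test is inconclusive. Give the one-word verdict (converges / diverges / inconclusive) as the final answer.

Let a_n denote the general term. Form the ratio a_{n+1}/a_n and simplify:
a_{n+1}/a_n = 10/(n + 1)
Take the limit as n -> infinity: L = 0.
Since L = 0 < 1, the ratio test implies the series converges.

converges


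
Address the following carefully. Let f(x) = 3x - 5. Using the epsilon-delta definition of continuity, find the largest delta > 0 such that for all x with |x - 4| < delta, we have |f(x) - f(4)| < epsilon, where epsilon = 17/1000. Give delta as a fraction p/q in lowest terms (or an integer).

We compute f(4) = 3*(4) - 5 = 7.
|f(x) - f(4)| = |3x - 5 - (7)| = |3(x - 4)| = 3|x - 4|.
We need 3|x - 4| < 17/1000, i.e. |x - 4| < 17/1000 / 3 = 17/3000.
So any delta <= 17/3000 works. Conversely, if delta > 17/3000, then x = 4 + 17/3000 satisfies |x - 4| = 17/3000 < delta but |f(x) - f(4)| = 3 * 17/3000 = 17/1000, which is not < 17/1000; so no larger delta works.
Hence the largest such delta is 17/3000.

17/3000


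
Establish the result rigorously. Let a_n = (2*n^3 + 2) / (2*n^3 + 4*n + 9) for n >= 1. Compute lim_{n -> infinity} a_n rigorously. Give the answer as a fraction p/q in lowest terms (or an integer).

Divide numerator and denominator by n^3, the highest power:
numerator / n^3 = 2 + 2/n^3
denominator / n^3 = 2 + 4/n^2 + 9/n^3
As n -> infinity, all terms of the form c/n^k (k >= 1) tend to 0.
So numerator / n^3 -> 2 and denominator / n^3 -> 2.
Therefore lim a_n = 1.

1


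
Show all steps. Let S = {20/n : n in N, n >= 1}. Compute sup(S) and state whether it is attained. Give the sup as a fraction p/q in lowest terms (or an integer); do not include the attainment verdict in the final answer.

Analysis:
- Values: 20, 10, 20/3, 5, ... strictly decreasing.
- The maximum is 20 (n=1); sup = 20 (attained).
- The set is bounded below by 0; 20/n -> 0 so 0 is the greatest lower bound.
- 0 is not in the set, so inf = 0 is not attained.
Conclusion: sup(S) = 20, attained in S.

20


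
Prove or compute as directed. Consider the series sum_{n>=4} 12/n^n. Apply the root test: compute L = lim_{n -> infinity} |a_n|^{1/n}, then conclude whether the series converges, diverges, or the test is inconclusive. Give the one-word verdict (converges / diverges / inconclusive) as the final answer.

Let a_n denote the general term. Form |a_n|^(1/n) and simplify:
|a_n|^(1/n) = 12^(1/n)/n
Take the limit as n -> infinity: L = 0.
Since L = 0 < 1, the root test implies convergence.

converges


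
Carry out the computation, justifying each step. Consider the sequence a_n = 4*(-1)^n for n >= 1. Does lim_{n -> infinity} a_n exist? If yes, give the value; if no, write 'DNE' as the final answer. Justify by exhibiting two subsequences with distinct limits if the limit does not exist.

Examine the behaviour of a_n along subsequences.
Even-n subsequence a_{2k} = 4 -> 4. Odd-n subsequence a_{2k+1} = -4 -> -4.
Since these two subsequential limits are 4 and -4, distinct, the full sequence cannot converge (a convergent sequence has all subsequences tending to the same limit). So lim a_n does not exist.

DNE


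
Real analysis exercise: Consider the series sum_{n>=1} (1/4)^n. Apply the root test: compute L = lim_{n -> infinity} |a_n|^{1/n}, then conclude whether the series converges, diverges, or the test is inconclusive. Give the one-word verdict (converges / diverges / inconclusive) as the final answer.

Let a_n denote the general term. Form |a_n|^(1/n) and simplify:
|a_n|^(1/n) = 1/4
Take the limit as n -> infinity: L = 1/4.
Since L = 1/4 < 1, the root test implies convergence.

converges


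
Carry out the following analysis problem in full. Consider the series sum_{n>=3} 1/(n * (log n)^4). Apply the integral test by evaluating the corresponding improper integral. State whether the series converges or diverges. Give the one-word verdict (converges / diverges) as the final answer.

Let f(x) = 1/(x*log(x)^4). Then f is positive, continuous, and decreasing on [3, infinity), so the integral test applies.
Compute the improper integral int_{3}^infinity f(x) dx:
  antiderivative F(x) = -1/(3*log(x)^3).
  F(x) -> 0 as x -> infinity.  int = 0 - F(3) = 1/(3*log(3)^3) < infinity. By the integral test, the series converges.

converges


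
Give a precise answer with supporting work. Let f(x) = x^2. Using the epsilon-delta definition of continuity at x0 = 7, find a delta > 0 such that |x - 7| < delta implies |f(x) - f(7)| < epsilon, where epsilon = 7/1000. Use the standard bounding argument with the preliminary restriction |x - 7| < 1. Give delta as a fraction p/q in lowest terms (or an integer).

Factor: |x^2 - (7)^2| = |x - 7| * |x + 7|.
Impose |x - 7| < 1 first. Then |x + 7| = |(x - 7) + 2*(7)| <= |x - 7| + 2*|7| < 1 + 14 = 15.
So |x^2 - (7)^2| < delta * 15.
We need delta * 15 <= 7/1000, i.e. delta <= 7/1000/15 = 7/15000.
Since 7/15000 < 1, this is tighter than 1; take delta = 7/15000.
So delta = 7/15000 works.

7/15000


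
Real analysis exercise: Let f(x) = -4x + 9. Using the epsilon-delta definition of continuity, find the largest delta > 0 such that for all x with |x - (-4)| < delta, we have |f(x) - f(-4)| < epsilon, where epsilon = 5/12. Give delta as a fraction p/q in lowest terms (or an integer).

We compute f(-4) = -4*(-4) + 9 = 25.
|f(x) - f(-4)| = |-4x + 9 - (25)| = |-4(x - (-4))| = 4|x - (-4)|.
We need 4|x - (-4)| < 5/12, i.e. |x - (-4)| < 5/12 / 4 = 5/48.
So any delta <= 5/48 works. Conversely, if delta > 5/48, then x = -4 + 5/48 satisfies |x - (-4)| = 5/48 < delta but |f(x) - f(-4)| = 4 * 5/48 = 5/12, which is not < 5/12; so no larger delta works.
Hence the largest such delta is 5/48.

5/48


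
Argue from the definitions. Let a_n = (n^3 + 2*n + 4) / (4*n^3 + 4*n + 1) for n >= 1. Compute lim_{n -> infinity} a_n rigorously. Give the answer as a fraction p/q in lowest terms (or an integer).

Divide numerator and denominator by n^3, the highest power:
numerator / n^3 = 1 + 2/n^2 + 4/n^3
denominator / n^3 = 4 + 4/n^2 + n^(-3)
As n -> infinity, all terms of the form c/n^k (k >= 1) tend to 0.
So numerator / n^3 -> 1 and denominator / n^3 -> 4.
Therefore lim a_n = 1/4.

1/4


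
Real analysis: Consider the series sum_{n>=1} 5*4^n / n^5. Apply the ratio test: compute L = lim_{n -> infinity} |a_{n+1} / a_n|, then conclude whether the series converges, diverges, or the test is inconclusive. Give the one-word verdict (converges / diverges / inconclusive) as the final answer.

Let a_n denote the general term. Form the ratio a_{n+1}/a_n and simplify:
a_{n+1}/a_n = 4*n^5/(n + 1)^5
Take the limit as n -> infinity: L = 4.
Since L = 4 > 1 (or L = infinity), the ratio test implies the series diverges.

diverges


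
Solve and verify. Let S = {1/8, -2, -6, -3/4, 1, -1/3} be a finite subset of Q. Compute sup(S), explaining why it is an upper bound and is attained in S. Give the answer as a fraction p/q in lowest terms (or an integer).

S is finite, so sup(S) = max(S).
Sorted decreasing:
1, 1/8, -1/3, -3/4, -2, -6
The extremum is 1.
For every x in S, x <= 1. And 1 is in S, so it is attained.
Therefore sup(S) = 1.

1


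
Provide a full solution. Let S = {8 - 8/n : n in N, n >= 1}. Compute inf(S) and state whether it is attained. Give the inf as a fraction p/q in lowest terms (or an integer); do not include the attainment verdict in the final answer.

Analysis:
- Values: 0, 4, 16/3, 6, ... strictly increasing.
- Minimum is 0 (n=1); inf = 0 (attained).
- 8 - 8/n -> 8 from below; sup = 8, not attained.
Conclusion: inf(S) = 0, attained in S.

0


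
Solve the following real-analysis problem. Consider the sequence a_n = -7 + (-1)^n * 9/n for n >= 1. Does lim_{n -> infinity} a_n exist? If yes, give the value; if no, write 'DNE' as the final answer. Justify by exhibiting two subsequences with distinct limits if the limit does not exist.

Examine the behaviour of a_n along subsequences.
Even-n subsequence a_{2k} = -7 + 9/(2k) -> -7. Odd-n subsequence a_{2k+1} = -7 - 9/(2k+1) -> -7. Both tend to -7, which suggests the limit is -7; verify directly.
|a_n - (-7)| = |(-1)^n * 9/n| = 9/n for every n >= 1.
Given epsilon > 0, choose a positive integer N > 9/epsilon. Then for all n >= N, |a_n - (-7)| = 9/n <= 9/N < epsilon.
So by the definition of the limit, lim a_n exists and equals -7.

-7


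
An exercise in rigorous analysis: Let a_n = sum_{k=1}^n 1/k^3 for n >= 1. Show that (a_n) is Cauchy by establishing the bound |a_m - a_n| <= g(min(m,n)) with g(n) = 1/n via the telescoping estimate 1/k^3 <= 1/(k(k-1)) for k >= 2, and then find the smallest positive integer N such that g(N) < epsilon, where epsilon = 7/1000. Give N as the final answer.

For m > n >= 1: |a_m - a_n| = sum_{k=n+1}^m 1/k^3.
Use 1/k^3 <= 1/(k(k-1)) = 1/(k-1) - 1/k for k >= 2 (which holds since k^3 >= k^2 >= k(k-1) for k >= 2):
sum_{k=n+1}^m 1/k^3 <= sum_{k=n+1}^m (1/(k-1) - 1/k) = 1/n - 1/m <= 1/n.
By symmetry the same bound holds with n,m swapped, so |a_m - a_n| <= 1/min(m,n) = g(min(m,n)). Since g(n) -> 0, (a_n) is Cauchy.
Now solve g(N) < 7/1000: 1/N < 7/1000 <=> N > 1/(7/1000) = 1000/7.
The smallest integer strictly greater than 1000/7 is N = 143.
Check: g(143) = 1/143 < 7/1000; g(142) = 1/142 >= 7/1000. So N = 143.

143


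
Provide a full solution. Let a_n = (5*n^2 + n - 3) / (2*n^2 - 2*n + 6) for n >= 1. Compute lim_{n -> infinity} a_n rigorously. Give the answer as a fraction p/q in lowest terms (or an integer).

Divide numerator and denominator by n^2, the highest power:
numerator / n^2 = 5 + 1/n - 3/n^2
denominator / n^2 = 2 - 2/n + 6/n^2
As n -> infinity, all terms of the form c/n^k (k >= 1) tend to 0.
So numerator / n^2 -> 5 and denominator / n^2 -> 2.
Therefore lim a_n = 5/2.

5/2


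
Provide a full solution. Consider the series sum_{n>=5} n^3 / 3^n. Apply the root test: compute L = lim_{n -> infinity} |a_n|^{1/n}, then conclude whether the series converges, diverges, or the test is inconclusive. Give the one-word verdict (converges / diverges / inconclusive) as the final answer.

Let a_n denote the general term. Form |a_n|^(1/n) and simplify:
|a_n|^(1/n) = n^(3/n)/3
Take the limit as n -> infinity: L = 1/3.
Since L = 1/3 < 1, the root test implies convergence.

converges


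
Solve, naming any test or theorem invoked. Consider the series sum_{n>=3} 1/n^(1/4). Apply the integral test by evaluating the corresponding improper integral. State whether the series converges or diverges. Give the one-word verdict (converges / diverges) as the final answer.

Let f(x) = x^(-1/4). Then f is positive, continuous, and decreasing on [3, infinity), so the integral test applies.
Compute the improper integral int_{3}^infinity f(x) dx:
  antiderivative F(x) = 4*x^(3/4)/3.
  As x -> infinity, F(x) -> infinity (since p = 1/4 < 1).
  So the integral diverges. By the integral test, the series diverges.

diverges


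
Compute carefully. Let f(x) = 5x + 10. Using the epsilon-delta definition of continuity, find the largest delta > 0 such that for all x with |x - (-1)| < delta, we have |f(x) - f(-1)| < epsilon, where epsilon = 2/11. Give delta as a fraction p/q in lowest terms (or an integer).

We compute f(-1) = 5*(-1) + 10 = 5.
|f(x) - f(-1)| = |5x + 10 - (5)| = |5(x - (-1))| = 5|x - (-1)|.
We need 5|x - (-1)| < 2/11, i.e. |x - (-1)| < 2/11 / 5 = 2/55.
So any delta <= 2/55 works. Conversely, if delta > 2/55, then x = -1 + 2/55 satisfies |x - (-1)| = 2/55 < delta but |f(x) - f(-1)| = 5 * 2/55 = 2/11, which is not < 2/11; so no larger delta works.
Hence the largest such delta is 2/55.

2/55


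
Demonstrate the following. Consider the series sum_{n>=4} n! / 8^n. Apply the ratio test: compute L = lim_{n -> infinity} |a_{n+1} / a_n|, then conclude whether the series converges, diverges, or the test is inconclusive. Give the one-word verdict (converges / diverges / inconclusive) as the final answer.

Let a_n denote the general term. Form the ratio a_{n+1}/a_n and simplify:
a_{n+1}/a_n = n/8 + 1/8
Take the limit as n -> infinity: L = infinity.
Since L = infinity > 1 (or L = infinity), the ratio test implies the series diverges.

diverges


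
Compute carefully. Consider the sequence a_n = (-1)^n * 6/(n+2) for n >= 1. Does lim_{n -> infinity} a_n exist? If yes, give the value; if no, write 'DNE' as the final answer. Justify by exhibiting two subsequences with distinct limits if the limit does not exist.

Examine the behaviour of a_n along subsequences.
Even-n subsequence a_{2k} = 6/(2k+2) -> 0. Odd-n subsequence a_{2k+1} = -6/(2k+3) -> 0. Both tend to 0, which suggests the limit is 0; verify directly.
|a_n - 0| = 6/(n+2) < 6/n for every n >= 1.
Given epsilon > 0, choose a positive integer N > 6/epsilon. Then for all n >= N, |a_n| < 6/n <= 6/N < epsilon.
So by the definition of the limit, lim a_n exists and equals 0.

0


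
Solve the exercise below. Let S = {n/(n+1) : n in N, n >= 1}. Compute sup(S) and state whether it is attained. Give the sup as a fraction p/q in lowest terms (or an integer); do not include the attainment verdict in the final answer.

Analysis:
- Values: 1/2, 2/3, 3/4, 4/5, ... strictly increasing.
- Minimum is 1/2 (n=1); inf = 1/2 (attained).
- n/(n+1) = 1 - 1/(n+1) -> 1 from below as n -> infinity, and never equals 1.
- So sup = 1 (not attained).
Conclusion: sup(S) = 1, not attained in S.

1


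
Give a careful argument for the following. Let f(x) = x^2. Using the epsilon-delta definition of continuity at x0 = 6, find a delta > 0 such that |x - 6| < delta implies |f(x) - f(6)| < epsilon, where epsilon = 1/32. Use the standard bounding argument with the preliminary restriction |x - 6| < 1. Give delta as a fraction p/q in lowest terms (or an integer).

Factor: |x^2 - (6)^2| = |x - 6| * |x + 6|.
Impose |x - 6| < 1 first. Then |x + 6| = |(x - 6) + 2*(6)| <= |x - 6| + 2*|6| < 1 + 12 = 13.
So |x^2 - (6)^2| < delta * 13.
We need delta * 13 <= 1/32, i.e. delta <= 1/32/13 = 1/416.
Since 1/416 < 1, this is tighter than 1; take delta = 1/416.
So delta = 1/416 works.

1/416


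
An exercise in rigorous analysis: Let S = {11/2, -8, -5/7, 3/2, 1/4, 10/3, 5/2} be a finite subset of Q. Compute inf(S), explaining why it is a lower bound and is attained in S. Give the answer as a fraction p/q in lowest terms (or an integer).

S is finite, so inf(S) = min(S).
Sorted increasing:
-8, -5/7, 1/4, 3/2, 5/2, 10/3, 11/2
The extremum is -8.
For every x in S, x >= -8. And -8 is in S, so it is attained.
Therefore inf(S) = -8.

-8


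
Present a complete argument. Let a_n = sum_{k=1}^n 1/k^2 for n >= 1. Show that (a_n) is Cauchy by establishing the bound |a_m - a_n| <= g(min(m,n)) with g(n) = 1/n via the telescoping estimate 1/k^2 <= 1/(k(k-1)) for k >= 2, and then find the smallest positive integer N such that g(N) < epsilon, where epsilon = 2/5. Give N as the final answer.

For m > n >= 1: |a_m - a_n| = sum_{k=n+1}^m 1/k^2.
Use 1/k^2 <= 1/(k(k-1)) = 1/(k-1) - 1/k for k >= 2:
sum_{k=n+1}^m 1/k^2 <= sum_{k=n+1}^m (1/(k-1) - 1/k) = 1/n - 1/m <= 1/n.
By symmetry the same bound holds with n,m swapped, so |a_m - a_n| <= 1/min(m,n) = g(min(m,n)). Since g(n) -> 0, (a_n) is Cauchy.
Now solve g(N) < 2/5: 1/N < 2/5 <=> N > 1/(2/5) = 5/2.
The smallest integer strictly greater than 5/2 is N = 3.
Check: g(3) = 1/3 < 2/5; g(2) = 1/2 >= 2/5. So N = 3.

3


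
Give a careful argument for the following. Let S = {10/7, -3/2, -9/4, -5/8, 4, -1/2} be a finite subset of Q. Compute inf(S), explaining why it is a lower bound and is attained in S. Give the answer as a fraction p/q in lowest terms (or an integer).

S is finite, so inf(S) = min(S).
Sorted increasing:
-9/4, -3/2, -5/8, -1/2, 10/7, 4
The extremum is -9/4.
For every x in S, x >= -9/4. And -9/4 is in S, so it is attained.
Therefore inf(S) = -9/4.

-9/4


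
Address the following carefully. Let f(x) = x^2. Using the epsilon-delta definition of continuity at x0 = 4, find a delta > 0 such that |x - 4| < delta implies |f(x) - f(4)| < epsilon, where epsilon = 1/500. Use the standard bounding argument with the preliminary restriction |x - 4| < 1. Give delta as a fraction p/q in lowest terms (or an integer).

Factor: |x^2 - (4)^2| = |x - 4| * |x + 4|.
Impose |x - 4| < 1 first. Then |x + 4| = |(x - 4) + 2*(4)| <= |x - 4| + 2*|4| < 1 + 8 = 9.
So |x^2 - (4)^2| < delta * 9.
We need delta * 9 <= 1/500, i.e. delta <= 1/500/9 = 1/4500.
Since 1/4500 < 1, this is tighter than 1; take delta = 1/4500.
So delta = 1/4500 works.

1/4500


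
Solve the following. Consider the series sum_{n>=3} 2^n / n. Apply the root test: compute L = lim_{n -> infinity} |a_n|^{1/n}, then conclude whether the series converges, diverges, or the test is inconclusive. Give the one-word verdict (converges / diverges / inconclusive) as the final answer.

Let a_n denote the general term. Form |a_n|^(1/n) and simplify:
|a_n|^(1/n) = 2/n^(1/n)
Take the limit as n -> infinity: L = 2.
Since L = 2 > 1, the root test implies divergence.

diverges


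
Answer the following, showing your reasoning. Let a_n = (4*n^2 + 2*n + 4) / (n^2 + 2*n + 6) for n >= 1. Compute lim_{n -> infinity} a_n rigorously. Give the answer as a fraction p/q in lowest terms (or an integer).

Divide numerator and denominator by n^2, the highest power:
numerator / n^2 = 4 + 2/n + 4/n^2
denominator / n^2 = 1 + 2/n + 6/n^2
As n -> infinity, all terms of the form c/n^k (k >= 1) tend to 0.
So numerator / n^2 -> 4 and denominator / n^2 -> 1.
Therefore lim a_n = 4.

4


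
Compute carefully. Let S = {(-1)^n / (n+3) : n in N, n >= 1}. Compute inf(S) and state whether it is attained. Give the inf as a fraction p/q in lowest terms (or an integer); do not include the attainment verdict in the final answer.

Analysis:
- Values: -1/4, 1/5, -1/6, 1/7, -1/8, ...
- Positive terms (even n): 1/(2+3), 1/(4+3), ... decreasing -> max = 1/5 (n=2).
- Negative terms (odd n): -1/(1+3), -1/(3+3), ... increasing -> min = -1/4 (n=1).
- So sup = 1/5 (attained at n=2); inf = -1/4 (attained at n=1).
Conclusion: inf(S) = -1/4, attained in S.

-1/4


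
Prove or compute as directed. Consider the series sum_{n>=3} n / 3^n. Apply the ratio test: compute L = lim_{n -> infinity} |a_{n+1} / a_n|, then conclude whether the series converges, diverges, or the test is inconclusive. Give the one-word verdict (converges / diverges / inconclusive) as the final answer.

Let a_n denote the general term. Form the ratio a_{n+1}/a_n and simplify:
a_{n+1}/a_n = (n + 1)/(3*n)
Take the limit as n -> infinity: L = 1/3.
Since L = 1/3 < 1, the ratio test implies the series converges.

converges


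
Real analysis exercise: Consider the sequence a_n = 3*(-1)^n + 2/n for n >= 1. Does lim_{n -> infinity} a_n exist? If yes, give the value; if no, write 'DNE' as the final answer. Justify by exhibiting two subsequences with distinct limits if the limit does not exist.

Examine the behaviour of a_n along subsequences.
a_{2k} = 3 + 2/(2k) -> 3. a_{2k+1} = -3 + 2/(2k+1) -> -3.
Since these two subsequential limits are 3 and -3, distinct, the full sequence cannot converge (a convergent sequence has all subsequences tending to the same limit). So lim a_n does not exist.

DNE


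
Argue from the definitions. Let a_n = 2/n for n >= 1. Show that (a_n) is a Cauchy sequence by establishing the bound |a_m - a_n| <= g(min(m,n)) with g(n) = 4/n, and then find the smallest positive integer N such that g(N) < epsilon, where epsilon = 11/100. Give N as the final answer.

For any m, n >= 1, by the triangle inequality:
|a_m - a_n| = |2/m - 2/n| <= 2*1/m + 2*1/n <= 4/min(m,n).
So g(n) = 4/n bounds the Cauchy difference. Since g(n) -> 0, (a_n) is Cauchy.
Now solve g(N) < 11/100: 4/N < 11/100 <=> N > 4 / (11/100) = 400/11.
The smallest integer strictly greater than 400/11 is N = 37.
Check: g(37) = 4/37 = 4/37 < 11/100; g(36) = 1/9 >= 11/100. So N = 37.

37
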